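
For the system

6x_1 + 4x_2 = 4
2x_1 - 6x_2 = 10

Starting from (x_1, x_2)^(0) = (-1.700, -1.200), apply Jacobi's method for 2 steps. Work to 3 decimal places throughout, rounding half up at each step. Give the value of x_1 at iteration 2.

2.155

Iteration 1:
  x_1 = (4 - (4)·-1.200) / (6) = 1.467
  x_2 = (10 - (2)·-1.700) / (-6) = -2.233
Iteration 2:
  x_1 = (4 - (4)·-2.233) / (6) = 2.155
  x_2 = (10 - (2)·1.467) / (-6) = -1.178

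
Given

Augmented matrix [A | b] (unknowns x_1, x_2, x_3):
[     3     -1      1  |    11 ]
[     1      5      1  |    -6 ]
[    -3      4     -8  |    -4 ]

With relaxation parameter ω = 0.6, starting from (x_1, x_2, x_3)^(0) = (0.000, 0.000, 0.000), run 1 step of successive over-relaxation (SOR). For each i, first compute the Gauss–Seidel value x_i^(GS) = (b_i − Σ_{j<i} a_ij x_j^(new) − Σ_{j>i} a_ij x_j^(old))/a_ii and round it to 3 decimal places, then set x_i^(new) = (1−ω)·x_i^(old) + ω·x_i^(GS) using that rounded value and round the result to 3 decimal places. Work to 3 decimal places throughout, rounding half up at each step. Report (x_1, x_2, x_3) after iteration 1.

Iteration 1:
  x_1: GS value = (11 - (-1)·0.000 - (1)·0.000) / (3) = 3.667;  x_1 ← (1−ω)·0.000 + ω·3.667 = 2.200
  x_2: GS value = (-6 - (1)·2.200 - (1)·0.000) / (5) = -1.640;  x_2 ← (1−ω)·0.000 + ω·-1.640 = -0.984
  x_3: GS value = (-4 - (-3)·2.200 - (4)·-0.984) / (-8) = -0.817;  x_3 ← (1−ω)·0.000 + ω·-0.817 = -0.490

(2.200, -0.984, -0.490)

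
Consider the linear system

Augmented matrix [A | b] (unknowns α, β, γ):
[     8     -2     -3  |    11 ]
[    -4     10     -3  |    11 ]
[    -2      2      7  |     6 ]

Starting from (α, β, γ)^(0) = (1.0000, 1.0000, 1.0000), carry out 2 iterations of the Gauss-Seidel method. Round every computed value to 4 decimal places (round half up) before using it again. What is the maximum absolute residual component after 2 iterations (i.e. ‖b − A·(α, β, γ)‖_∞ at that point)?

0.2271

Iteration 1:
  α = (11 - (-2)·1.0000 - (-3)·1.0000) / (8) = 2.0000
  β = (11 - (-4)·2.0000 - (-3)·1.0000) / (10) = 2.2000
  γ = (6 - (-2)·2.0000 - (2)·2.2000) / (7) = 0.8000
Iteration 2:
  α = (11 - (-2)·2.2000 - (-3)·0.8000) / (8) = 2.2250
  β = (11 - (-4)·2.2250 - (-3)·0.8000) / (10) = 2.2300
  γ = (6 - (-2)·2.2250 - (2)·2.2300) / (7) = 0.8557
Residual b − A·x = (0.2271, 0.1671, 0.0001); ∞-norm = 0.2271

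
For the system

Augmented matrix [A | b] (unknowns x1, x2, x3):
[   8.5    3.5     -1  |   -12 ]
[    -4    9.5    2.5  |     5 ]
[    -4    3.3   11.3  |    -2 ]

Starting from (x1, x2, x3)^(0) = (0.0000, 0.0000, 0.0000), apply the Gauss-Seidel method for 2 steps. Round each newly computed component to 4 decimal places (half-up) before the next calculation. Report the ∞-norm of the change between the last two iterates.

Iteration 1:
  x1 = (-12 - (3.5)·0.0000 - (-1)·0.0000) / (8.5) = -1.4118
  x2 = (5 - (-4)·-1.4118 - (2.5)·0.0000) / (9.5) = -0.0681
  x3 = (-2 - (-4)·-1.4118 - (3.3)·-0.0681) / (11.3) = -0.6569
Iteration 2:
  x1 = (-12 - (3.5)·-0.0681 - (-1)·-0.6569) / (8.5) = -1.4610
  x2 = (5 - (-4)·-1.4610 - (2.5)·-0.6569) / (9.5) = 0.0840
  x3 = (-2 - (-4)·-1.4610 - (3.3)·0.0840) / (11.3) = -0.7187
Change: (-0.0492, 0.1521, -0.0618) → max |·| = 0.1521

0.1521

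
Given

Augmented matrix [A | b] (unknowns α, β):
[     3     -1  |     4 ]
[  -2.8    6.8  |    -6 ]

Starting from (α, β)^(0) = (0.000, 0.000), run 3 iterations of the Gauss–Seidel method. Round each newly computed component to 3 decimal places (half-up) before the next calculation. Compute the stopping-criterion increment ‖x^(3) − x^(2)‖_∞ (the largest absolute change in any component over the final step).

Iteration 1:
  α = (4 - (-1)·0.000) / (3) = 1.333
  β = (-6 - (-2.8)·1.333) / (6.8) = -0.333
Iteration 2:
  α = (4 - (-1)·-0.333) / (3) = 1.222
  β = (-6 - (-2.8)·1.222) / (6.8) = -0.379
Iteration 3:
  α = (4 - (-1)·-0.379) / (3) = 1.207
  β = (-6 - (-2.8)·1.207) / (6.8) = -0.385
Change: (-0.015, -0.006) → max |·| = 0.015

0.015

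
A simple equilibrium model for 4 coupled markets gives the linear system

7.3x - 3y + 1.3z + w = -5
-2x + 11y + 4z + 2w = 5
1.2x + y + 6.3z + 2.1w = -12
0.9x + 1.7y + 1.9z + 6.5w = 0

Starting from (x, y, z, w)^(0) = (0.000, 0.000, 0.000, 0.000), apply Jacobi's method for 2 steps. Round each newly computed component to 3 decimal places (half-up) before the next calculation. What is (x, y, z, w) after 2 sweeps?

(-0.159, 1.023, -1.847, 0.533)

Iteration 1:
  x = (-5 - (-3)·0.000 - (1.3)·0.000 - (1)·0.000) / (7.3) = -0.685
  y = (5 - (-2)·0.000 - (4)·0.000 - (2)·0.000) / (11) = 0.455
  z = (-12 - (1.2)·0.000 - (1)·0.000 - (2.1)·0.000) / (6.3) = -1.905
  w = (0 - (0.9)·0.000 - (1.7)·0.000 - (1.9)·0.000) / (6.5) = 0.000
Iteration 2:
  x = (-5 - (-3)·0.455 - (1.3)·-1.905 - (1)·0.000) / (7.3) = -0.159
  y = (5 - (-2)·-0.685 - (4)·-1.905 - (2)·0.000) / (11) = 1.023
  z = (-12 - (1.2)·-0.685 - (1)·0.455 - (2.1)·0.000) / (6.3) = -1.847
  w = (0 - (0.9)·-0.685 - (1.7)·0.455 - (1.9)·-1.905) / (6.5) = 0.533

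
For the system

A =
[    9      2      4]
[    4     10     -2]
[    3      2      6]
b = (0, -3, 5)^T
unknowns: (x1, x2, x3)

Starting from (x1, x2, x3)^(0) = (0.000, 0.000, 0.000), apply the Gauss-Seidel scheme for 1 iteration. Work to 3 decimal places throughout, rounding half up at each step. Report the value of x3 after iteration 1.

Iteration 1:
  x1 = (0 - (2)·0.000 - (4)·0.000) / (9) = 0.000
  x2 = (-3 - (4)·0.000 - (-2)·0.000) / (10) = -0.300
  x3 = (5 - (3)·0.000 - (2)·-0.300) / (6) = 0.933

0.933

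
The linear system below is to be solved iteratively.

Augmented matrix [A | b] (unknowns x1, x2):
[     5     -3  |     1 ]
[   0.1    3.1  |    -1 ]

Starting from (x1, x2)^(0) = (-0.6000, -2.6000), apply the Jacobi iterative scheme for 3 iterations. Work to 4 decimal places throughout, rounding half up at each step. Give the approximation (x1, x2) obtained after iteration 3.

Iteration 1:
  x1 = (1 - (-3)·-2.6000) / (5) = -1.3600
  x2 = (-1 - (0.1)·-0.6000) / (3.1) = -0.3032
Iteration 2:
  x1 = (1 - (-3)·-0.3032) / (5) = 0.0181
  x2 = (-1 - (0.1)·-1.3600) / (3.1) = -0.2787
Iteration 3:
  x1 = (1 - (-3)·-0.2787) / (5) = 0.0328
  x2 = (-1 - (0.1)·0.0181) / (3.1) = -0.3232

(0.0328, -0.3232)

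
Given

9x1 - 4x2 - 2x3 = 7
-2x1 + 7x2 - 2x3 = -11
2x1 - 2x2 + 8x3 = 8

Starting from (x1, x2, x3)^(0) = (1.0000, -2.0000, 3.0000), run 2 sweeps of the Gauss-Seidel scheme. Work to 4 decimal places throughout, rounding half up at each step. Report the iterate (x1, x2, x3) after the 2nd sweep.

(0.6914, -1.1675, 0.5353)

Iteration 1:
  x1 = (7 - (-4)·-2.0000 - (-2)·3.0000) / (9) = 0.5556
  x2 = (-11 - (-2)·0.5556 - (-2)·3.0000) / (7) = -0.5555
  x3 = (8 - (2)·0.5556 - (-2)·-0.5555) / (8) = 0.7222
Iteration 2:
  x1 = (7 - (-4)·-0.5555 - (-2)·0.7222) / (9) = 0.6914
  x2 = (-11 - (-2)·0.6914 - (-2)·0.7222) / (7) = -1.1675
  x3 = (8 - (2)·0.6914 - (-2)·-1.1675) / (8) = 0.5353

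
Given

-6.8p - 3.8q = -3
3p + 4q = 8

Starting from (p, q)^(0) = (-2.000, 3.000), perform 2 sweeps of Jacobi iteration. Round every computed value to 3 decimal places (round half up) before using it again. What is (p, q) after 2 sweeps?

Iteration 1:
  p = (-3 - (-3.8)·3.000) / (-6.8) = -1.235
  q = (8 - (3)·-2.000) / (4) = 3.500
Iteration 2:
  p = (-3 - (-3.8)·3.500) / (-6.8) = -1.515
  q = (8 - (3)·-1.235) / (4) = 2.926

(-1.515, 2.926)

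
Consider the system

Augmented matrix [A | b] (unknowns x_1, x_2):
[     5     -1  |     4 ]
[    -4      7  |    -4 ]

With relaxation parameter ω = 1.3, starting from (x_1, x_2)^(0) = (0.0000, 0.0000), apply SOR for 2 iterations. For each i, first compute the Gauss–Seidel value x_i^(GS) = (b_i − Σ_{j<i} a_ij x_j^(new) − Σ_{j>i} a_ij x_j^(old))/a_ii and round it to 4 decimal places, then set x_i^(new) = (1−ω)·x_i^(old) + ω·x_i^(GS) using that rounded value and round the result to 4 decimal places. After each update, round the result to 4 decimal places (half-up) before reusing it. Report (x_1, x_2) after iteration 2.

Iteration 1:
  x_1: GS value = (4 - (-1)·0.0000) / (5) = 0.8000;  x_1 ← (1−ω)·0.0000 + ω·0.8000 = 1.0400
  x_2: GS value = (-4 - (-4)·1.0400) / (7) = 0.0229;  x_2 ← (1−ω)·0.0000 + ω·0.0229 = 0.0298
Iteration 2:
  x_1: GS value = (4 - (-1)·0.0298) / (5) = 0.8060;  x_1 ← (1−ω)·1.0400 + ω·0.8060 = 0.7358
  x_2: GS value = (-4 - (-4)·0.7358) / (7) = -0.1510;  x_2 ← (1−ω)·0.0298 + ω·-0.1510 = -0.2052

(0.7358, -0.2052)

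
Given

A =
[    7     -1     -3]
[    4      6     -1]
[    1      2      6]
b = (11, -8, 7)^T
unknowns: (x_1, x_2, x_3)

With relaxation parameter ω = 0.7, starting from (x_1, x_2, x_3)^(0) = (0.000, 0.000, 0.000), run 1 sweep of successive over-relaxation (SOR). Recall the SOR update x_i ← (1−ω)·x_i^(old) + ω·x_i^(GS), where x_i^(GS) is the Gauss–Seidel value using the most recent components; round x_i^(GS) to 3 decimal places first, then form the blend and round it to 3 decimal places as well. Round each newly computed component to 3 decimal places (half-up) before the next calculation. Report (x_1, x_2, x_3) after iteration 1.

(1.100, -1.447, 1.026)

Iteration 1:
  x_1: GS value = (11 - (-1)·0.000 - (-3)·0.000) / (7) = 1.571;  x_1 ← (1−ω)·0.000 + ω·1.571 = 1.100
  x_2: GS value = (-8 - (4)·1.100 - (-1)·0.000) / (6) = -2.067;  x_2 ← (1−ω)·0.000 + ω·-2.067 = -1.447
  x_3: GS value = (7 - (1)·1.100 - (2)·-1.447) / (6) = 1.466;  x_3 ← (1−ω)·0.000 + ω·1.466 = 1.026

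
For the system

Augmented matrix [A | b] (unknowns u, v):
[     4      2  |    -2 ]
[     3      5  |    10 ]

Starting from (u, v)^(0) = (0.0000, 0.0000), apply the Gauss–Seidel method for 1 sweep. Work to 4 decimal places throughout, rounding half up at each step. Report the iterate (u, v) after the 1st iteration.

(-0.5000, 2.3000)

Iteration 1:
  u = (-2 - (2)·0.0000) / (4) = -0.5000
  v = (10 - (3)·-0.5000) / (5) = 2.3000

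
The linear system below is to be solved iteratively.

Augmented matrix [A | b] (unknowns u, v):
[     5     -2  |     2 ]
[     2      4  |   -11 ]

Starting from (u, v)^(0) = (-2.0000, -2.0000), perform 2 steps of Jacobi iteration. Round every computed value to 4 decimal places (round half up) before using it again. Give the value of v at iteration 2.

-2.5500

Iteration 1:
  u = (2 - (-2)·-2.0000) / (5) = -0.4000
  v = (-11 - (2)·-2.0000) / (4) = -1.7500
Iteration 2:
  u = (2 - (-2)·-1.7500) / (5) = -0.3000
  v = (-11 - (2)·-0.4000) / (4) = -2.5500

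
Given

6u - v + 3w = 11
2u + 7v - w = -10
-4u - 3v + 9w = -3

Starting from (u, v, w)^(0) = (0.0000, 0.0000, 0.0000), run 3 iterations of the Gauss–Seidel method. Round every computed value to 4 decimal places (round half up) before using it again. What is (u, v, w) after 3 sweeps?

Iteration 1:
  u = (11 - (-1)·0.0000 - (3)·0.0000) / (6) = 1.8333
  v = (-10 - (2)·1.8333 - (-1)·0.0000) / (7) = -1.9524
  w = (-3 - (-4)·1.8333 - (-3)·-1.9524) / (9) = -0.1693
Iteration 2:
  u = (11 - (-1)·-1.9524 - (3)·-0.1693) / (6) = 1.5926
  v = (-10 - (2)·1.5926 - (-1)·-0.1693) / (7) = -1.9078
  w = (-3 - (-4)·1.5926 - (-3)·-1.9078) / (9) = -0.2614
Iteration 3:
  u = (11 - (-1)·-1.9078 - (3)·-0.2614) / (6) = 1.6461
  v = (-10 - (2)·1.6461 - (-1)·-0.2614) / (7) = -1.9362
  w = (-3 - (-4)·1.6461 - (-3)·-1.9362) / (9) = -0.2471

(1.6461, -1.9362, -0.2471)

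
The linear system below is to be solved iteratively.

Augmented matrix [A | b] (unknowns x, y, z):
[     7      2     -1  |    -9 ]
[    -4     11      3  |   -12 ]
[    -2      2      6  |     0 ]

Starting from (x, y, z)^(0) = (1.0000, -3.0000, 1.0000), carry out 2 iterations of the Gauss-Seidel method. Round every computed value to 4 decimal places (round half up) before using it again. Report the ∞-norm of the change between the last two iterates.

Iteration 1:
  x = (-9 - (2)·-3.0000 - (-1)·1.0000) / (7) = -0.2857
  y = (-12 - (-4)·-0.2857 - (3)·1.0000) / (11) = -1.4675
  z = (0 - (-2)·-0.2857 - (2)·-1.4675) / (6) = 0.3939
Iteration 2:
  x = (-9 - (2)·-1.4675 - (-1)·0.3939) / (7) = -0.8102
  y = (-12 - (-4)·-0.8102 - (3)·0.3939) / (11) = -1.4930
  z = (0 - (-2)·-0.8102 - (2)·-1.4930) / (6) = 0.2276
Change: (-0.5245, -0.0255, -0.1663) → max |·| = 0.5245

0.5245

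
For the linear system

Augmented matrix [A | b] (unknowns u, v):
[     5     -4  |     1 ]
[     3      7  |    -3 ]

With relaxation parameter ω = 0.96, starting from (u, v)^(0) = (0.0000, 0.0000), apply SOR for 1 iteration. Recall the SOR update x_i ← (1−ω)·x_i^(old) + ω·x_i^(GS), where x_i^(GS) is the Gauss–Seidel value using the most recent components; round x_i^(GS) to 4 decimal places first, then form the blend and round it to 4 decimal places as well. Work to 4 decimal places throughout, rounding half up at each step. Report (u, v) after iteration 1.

(0.1920, -0.4905)

Iteration 1:
  u: GS value = (1 - (-4)·0.0000) / (5) = 0.2000;  u ← (1−ω)·0.0000 + ω·0.2000 = 0.1920
  v: GS value = (-3 - (3)·0.1920) / (7) = -0.5109;  v ← (1−ω)·0.0000 + ω·-0.5109 = -0.4905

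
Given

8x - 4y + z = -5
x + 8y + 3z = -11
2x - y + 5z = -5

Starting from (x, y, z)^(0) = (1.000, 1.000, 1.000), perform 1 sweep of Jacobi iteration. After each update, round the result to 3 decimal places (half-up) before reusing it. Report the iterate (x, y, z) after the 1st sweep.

(-0.250, -1.875, -1.200)

Iteration 1:
  x = (-5 - (-4)·1.000 - (1)·1.000) / (8) = -0.250
  y = (-11 - (1)·1.000 - (3)·1.000) / (8) = -1.875
  z = (-5 - (2)·1.000 - (-1)·1.000) / (5) = -1.200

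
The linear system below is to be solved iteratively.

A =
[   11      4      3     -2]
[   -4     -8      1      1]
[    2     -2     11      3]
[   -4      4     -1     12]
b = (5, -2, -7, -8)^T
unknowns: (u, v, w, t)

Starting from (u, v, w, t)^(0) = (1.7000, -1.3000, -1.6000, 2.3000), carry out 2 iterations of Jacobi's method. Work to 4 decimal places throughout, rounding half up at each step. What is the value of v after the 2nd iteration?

Iteration 1:
  u = (5 - (4)·-1.3000 - (3)·-1.6000 - (-2)·2.3000) / (11) = 1.7818
  v = (-2 - (-4)·1.7000 - (1)·-1.6000 - (1)·2.3000) / (-8) = -0.5125
  w = (-7 - (2)·1.7000 - (-2)·-1.3000 - (3)·2.3000) / (11) = -1.8091
  t = (-8 - (-4)·1.7000 - (4)·-1.3000 - (-1)·-1.6000) / (12) = 0.2000
Iteration 2:
  u = (5 - (4)·-0.5125 - (3)·-1.8091 - (-2)·0.2000) / (11) = 1.1707
  v = (-2 - (-4)·1.7818 - (1)·-1.8091 - (1)·0.2000) / (-8) = -0.8420
  w = (-7 - (2)·1.7818 - (-2)·-0.5125 - (3)·0.2000) / (11) = -1.1081
  t = (-8 - (-4)·1.7818 - (4)·-0.5125 - (-1)·-1.8091) / (12) = -0.0527

-0.8420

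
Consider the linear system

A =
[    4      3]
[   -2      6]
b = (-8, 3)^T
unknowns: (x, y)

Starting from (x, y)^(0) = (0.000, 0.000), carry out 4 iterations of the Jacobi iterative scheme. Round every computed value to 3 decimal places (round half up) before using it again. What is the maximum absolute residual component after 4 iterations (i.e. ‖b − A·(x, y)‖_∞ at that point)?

Iteration 1:
  x = (-8 - (3)·0.000) / (4) = -2.000
  y = (3 - (-2)·0.000) / (6) = 0.500
Iteration 2:
  x = (-8 - (3)·0.500) / (4) = -2.375
  y = (3 - (-2)·-2.000) / (6) = -0.167
Iteration 3:
  x = (-8 - (3)·-0.167) / (4) = -1.875
  y = (3 - (-2)·-2.375) / (6) = -0.292
Iteration 4:
  x = (-8 - (3)·-0.292) / (4) = -1.781
  y = (3 - (-2)·-1.875) / (6) = -0.125
Residual b − A·x = (-0.501, 0.188); ∞-norm = 0.501

0.501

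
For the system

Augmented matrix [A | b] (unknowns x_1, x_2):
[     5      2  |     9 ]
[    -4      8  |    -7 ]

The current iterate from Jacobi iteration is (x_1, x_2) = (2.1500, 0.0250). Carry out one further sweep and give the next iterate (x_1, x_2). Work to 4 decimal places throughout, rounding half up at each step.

(1.7900, 0.2000)

One sweep:
  x_1 = (9 - (2)·0.0250) / (5) = 1.7900
  x_2 = (-7 - (-4)·2.1500) / (8) = 0.2000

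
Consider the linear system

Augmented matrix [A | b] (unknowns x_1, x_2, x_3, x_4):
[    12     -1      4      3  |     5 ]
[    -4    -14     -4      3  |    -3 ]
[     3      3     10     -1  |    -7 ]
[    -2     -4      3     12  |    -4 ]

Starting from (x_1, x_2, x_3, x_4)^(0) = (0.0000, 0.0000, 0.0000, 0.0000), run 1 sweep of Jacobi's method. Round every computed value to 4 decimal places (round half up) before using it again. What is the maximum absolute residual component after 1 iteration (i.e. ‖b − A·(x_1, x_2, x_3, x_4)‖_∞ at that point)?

Iteration 1:
  x_1 = (5 - (-1)·0.0000 - (4)·0.0000 - (3)·0.0000) / (12) = 0.4167
  x_2 = (-3 - (-4)·0.0000 - (-4)·0.0000 - (3)·0.0000) / (-14) = 0.2143
  x_3 = (-7 - (3)·0.0000 - (3)·0.0000 - (-1)·0.0000) / (10) = -0.7000
  x_4 = (-4 - (-2)·0.0000 - (-4)·0.0000 - (3)·0.0000) / (12) = -0.3333
Residual b − A·x = (4.0138, -0.1331, -2.2263, 3.7902); ∞-norm = 4.0138

4.0138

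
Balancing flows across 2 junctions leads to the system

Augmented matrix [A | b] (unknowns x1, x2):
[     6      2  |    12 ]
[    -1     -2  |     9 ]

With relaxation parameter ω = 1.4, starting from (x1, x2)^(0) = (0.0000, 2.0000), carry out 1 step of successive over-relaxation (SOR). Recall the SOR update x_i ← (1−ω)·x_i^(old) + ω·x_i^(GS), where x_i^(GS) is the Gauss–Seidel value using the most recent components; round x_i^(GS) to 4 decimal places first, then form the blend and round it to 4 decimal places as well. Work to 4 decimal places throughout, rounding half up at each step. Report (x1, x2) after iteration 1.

Iteration 1:
  x1: GS value = (12 - (2)·2.0000) / (6) = 1.3333;  x1 ← (1−ω)·0.0000 + ω·1.3333 = 1.8666
  x2: GS value = (9 - (-1)·1.8666) / (-2) = -5.4333;  x2 ← (1−ω)·2.0000 + ω·-5.4333 = -8.4066

(1.8666, -8.4066)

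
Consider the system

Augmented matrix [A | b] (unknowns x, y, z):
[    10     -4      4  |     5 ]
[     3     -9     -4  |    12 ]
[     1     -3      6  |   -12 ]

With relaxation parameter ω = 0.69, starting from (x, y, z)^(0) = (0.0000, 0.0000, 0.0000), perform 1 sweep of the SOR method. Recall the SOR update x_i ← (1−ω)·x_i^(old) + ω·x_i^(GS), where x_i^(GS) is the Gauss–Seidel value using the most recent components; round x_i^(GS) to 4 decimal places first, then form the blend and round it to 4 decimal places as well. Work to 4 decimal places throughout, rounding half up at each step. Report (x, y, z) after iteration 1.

Iteration 1:
  x: GS value = (5 - (-4)·0.0000 - (4)·0.0000) / (10) = 0.5000;  x ← (1−ω)·0.0000 + ω·0.5000 = 0.3450
  y: GS value = (12 - (3)·0.3450 - (-4)·0.0000) / (-9) = -1.2183;  y ← (1−ω)·0.0000 + ω·-1.2183 = -0.8406
  z: GS value = (-12 - (1)·0.3450 - (-3)·-0.8406) / (6) = -2.4778;  z ← (1−ω)·0.0000 + ω·-2.4778 = -1.7097

(0.3450, -0.8406, -1.7097)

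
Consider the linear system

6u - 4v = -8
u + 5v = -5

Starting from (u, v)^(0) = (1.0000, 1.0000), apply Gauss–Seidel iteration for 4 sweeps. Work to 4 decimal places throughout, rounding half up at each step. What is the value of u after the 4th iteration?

-1.7673

Iteration 1:
  u = (-8 - (-4)·1.0000) / (6) = -0.6667
  v = (-5 - (1)·-0.6667) / (5) = -0.8667
Iteration 2:
  u = (-8 - (-4)·-0.8667) / (6) = -1.9111
  v = (-5 - (1)·-1.9111) / (5) = -0.6178
Iteration 3:
  u = (-8 - (-4)·-0.6178) / (6) = -1.7452
  v = (-5 - (1)·-1.7452) / (5) = -0.6510
Iteration 4:
  u = (-8 - (-4)·-0.6510) / (6) = -1.7673
  v = (-5 - (1)·-1.7673) / (5) = -0.6465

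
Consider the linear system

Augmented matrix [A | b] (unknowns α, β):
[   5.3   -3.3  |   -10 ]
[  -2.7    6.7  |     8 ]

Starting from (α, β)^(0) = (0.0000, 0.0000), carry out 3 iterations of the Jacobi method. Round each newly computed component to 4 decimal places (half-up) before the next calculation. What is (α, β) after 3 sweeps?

Iteration 1:
  α = (-10 - (-3.3)·0.0000) / (5.3) = -1.8868
  β = (8 - (-2.7)·0.0000) / (6.7) = 1.1940
Iteration 2:
  α = (-10 - (-3.3)·1.1940) / (5.3) = -1.1434
  β = (8 - (-2.7)·-1.8868) / (6.7) = 0.4337
Iteration 3:
  α = (-10 - (-3.3)·0.4337) / (5.3) = -1.6168
  β = (8 - (-2.7)·-1.1434) / (6.7) = 0.7333

(-1.6168, 0.7333)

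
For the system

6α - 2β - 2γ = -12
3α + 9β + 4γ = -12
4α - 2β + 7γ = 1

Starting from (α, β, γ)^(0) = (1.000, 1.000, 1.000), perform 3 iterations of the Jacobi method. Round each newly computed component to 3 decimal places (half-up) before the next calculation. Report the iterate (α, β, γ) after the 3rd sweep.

(-2.175, -0.550, 1.479)

Iteration 1:
  α = (-12 - (-2)·1.000 - (-2)·1.000) / (6) = -1.333
  β = (-12 - (3)·1.000 - (4)·1.000) / (9) = -2.111
  γ = (1 - (4)·1.000 - (-2)·1.000) / (7) = -0.143
Iteration 2:
  α = (-12 - (-2)·-2.111 - (-2)·-0.143) / (6) = -2.751
  β = (-12 - (3)·-1.333 - (4)·-0.143) / (9) = -0.825
  γ = (1 - (4)·-1.333 - (-2)·-2.111) / (7) = 0.301
Iteration 3:
  α = (-12 - (-2)·-0.825 - (-2)·0.301) / (6) = -2.175
  β = (-12 - (3)·-2.751 - (4)·0.301) / (9) = -0.550
  γ = (1 - (4)·-2.751 - (-2)·-0.825) / (7) = 1.479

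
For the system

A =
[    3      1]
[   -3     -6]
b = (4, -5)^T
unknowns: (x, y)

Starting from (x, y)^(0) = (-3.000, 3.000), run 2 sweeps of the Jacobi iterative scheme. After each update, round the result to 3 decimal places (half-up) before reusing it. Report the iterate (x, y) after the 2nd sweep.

(0.556, 0.667)

Iteration 1:
  x = (4 - (1)·3.000) / (3) = 0.333
  y = (-5 - (-3)·-3.000) / (-6) = 2.333
Iteration 2:
  x = (4 - (1)·2.333) / (3) = 0.556
  y = (-5 - (-3)·0.333) / (-6) = 0.667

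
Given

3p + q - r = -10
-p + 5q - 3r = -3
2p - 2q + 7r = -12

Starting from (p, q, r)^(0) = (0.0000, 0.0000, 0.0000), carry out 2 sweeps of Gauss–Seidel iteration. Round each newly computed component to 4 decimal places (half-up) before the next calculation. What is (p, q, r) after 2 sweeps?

(-3.2857, -1.9314, -1.3273)

Iteration 1:
  p = (-10 - (1)·0.0000 - (-1)·0.0000) / (3) = -3.3333
  q = (-3 - (-1)·-3.3333 - (-3)·0.0000) / (5) = -1.2667
  r = (-12 - (2)·-3.3333 - (-2)·-1.2667) / (7) = -1.1238
Iteration 2:
  p = (-10 - (1)·-1.2667 - (-1)·-1.1238) / (3) = -3.2857
  q = (-3 - (-1)·-3.2857 - (-3)·-1.1238) / (5) = -1.9314
  r = (-12 - (2)·-3.2857 - (-2)·-1.9314) / (7) = -1.3273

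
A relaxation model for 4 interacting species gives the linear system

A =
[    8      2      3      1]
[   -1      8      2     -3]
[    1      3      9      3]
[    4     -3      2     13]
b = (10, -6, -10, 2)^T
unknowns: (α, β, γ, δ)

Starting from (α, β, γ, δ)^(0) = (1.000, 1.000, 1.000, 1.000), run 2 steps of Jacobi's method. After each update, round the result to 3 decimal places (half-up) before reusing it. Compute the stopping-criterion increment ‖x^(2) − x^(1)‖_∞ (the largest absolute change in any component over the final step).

1.593

Iteration 1:
  α = (10 - (2)·1.000 - (3)·1.000 - (1)·1.000) / (8) = 0.500
  β = (-6 - (-1)·1.000 - (2)·1.000 - (-3)·1.000) / (8) = -0.500
  γ = (-10 - (1)·1.000 - (3)·1.000 - (3)·1.000) / (9) = -1.889
  δ = (2 - (4)·1.000 - (-3)·1.000 - (2)·1.000) / (13) = -0.077
Iteration 2:
  α = (10 - (2)·-0.500 - (3)·-1.889 - (1)·-0.077) / (8) = 2.093
  β = (-6 - (-1)·0.500 - (2)·-1.889 - (-3)·-0.077) / (8) = -0.244
  γ = (-10 - (1)·0.500 - (3)·-0.500 - (3)·-0.077) / (9) = -0.974
  δ = (2 - (4)·0.500 - (-3)·-0.500 - (2)·-1.889) / (13) = 0.175
Change: (1.593, 0.256, 0.915, 0.252) → max |·| = 1.593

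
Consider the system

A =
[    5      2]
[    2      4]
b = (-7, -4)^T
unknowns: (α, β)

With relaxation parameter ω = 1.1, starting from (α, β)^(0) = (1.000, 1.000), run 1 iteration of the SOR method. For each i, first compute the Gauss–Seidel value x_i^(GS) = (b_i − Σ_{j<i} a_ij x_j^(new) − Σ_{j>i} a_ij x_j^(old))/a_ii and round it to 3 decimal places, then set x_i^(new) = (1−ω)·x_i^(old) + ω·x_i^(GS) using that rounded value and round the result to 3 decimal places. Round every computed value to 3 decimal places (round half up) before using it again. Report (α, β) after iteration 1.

(-2.080, -0.056)

Iteration 1:
  α: GS value = (-7 - (2)·1.000) / (5) = -1.800;  α ← (1−ω)·1.000 + ω·-1.800 = -2.080
  β: GS value = (-4 - (2)·-2.080) / (4) = 0.040;  β ← (1−ω)·1.000 + ω·0.040 = -0.056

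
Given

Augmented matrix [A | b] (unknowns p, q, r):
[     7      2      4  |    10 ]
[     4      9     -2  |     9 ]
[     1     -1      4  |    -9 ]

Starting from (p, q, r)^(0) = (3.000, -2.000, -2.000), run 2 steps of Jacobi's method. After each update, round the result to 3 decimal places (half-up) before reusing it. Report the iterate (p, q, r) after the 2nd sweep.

Iteration 1:
  p = (10 - (2)·-2.000 - (4)·-2.000) / (7) = 3.143
  q = (9 - (4)·3.000 - (-2)·-2.000) / (9) = -0.778
  r = (-9 - (1)·3.000 - (-1)·-2.000) / (4) = -3.500
Iteration 2:
  p = (10 - (2)·-0.778 - (4)·-3.500) / (7) = 3.651
  q = (9 - (4)·3.143 - (-2)·-3.500) / (9) = -1.175
  r = (-9 - (1)·3.143 - (-1)·-0.778) / (4) = -3.230

(3.651, -1.175, -3.230)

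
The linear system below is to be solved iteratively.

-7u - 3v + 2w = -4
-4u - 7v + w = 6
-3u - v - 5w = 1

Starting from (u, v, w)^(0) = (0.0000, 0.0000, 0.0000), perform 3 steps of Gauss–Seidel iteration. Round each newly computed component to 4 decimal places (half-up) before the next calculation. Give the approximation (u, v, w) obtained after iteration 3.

(1.0570, -1.5328, -0.5276)

Iteration 1:
  u = (-4 - (-3)·0.0000 - (2)·0.0000) / (-7) = 0.5714
  v = (6 - (-4)·0.5714 - (1)·0.0000) / (-7) = -1.1837
  w = (1 - (-3)·0.5714 - (-1)·-1.1837) / (-5) = -0.3061
Iteration 2:
  u = (-4 - (-3)·-1.1837 - (2)·-0.3061) / (-7) = 0.9913
  v = (6 - (-4)·0.9913 - (1)·-0.3061) / (-7) = -1.4673
  w = (1 - (-3)·0.9913 - (-1)·-1.4673) / (-5) = -0.5013
Iteration 3:
  u = (-4 - (-3)·-1.4673 - (2)·-0.5013) / (-7) = 1.0570
  v = (6 - (-4)·1.0570 - (1)·-0.5013) / (-7) = -1.5328
  w = (1 - (-3)·1.0570 - (-1)·-1.5328) / (-5) = -0.5276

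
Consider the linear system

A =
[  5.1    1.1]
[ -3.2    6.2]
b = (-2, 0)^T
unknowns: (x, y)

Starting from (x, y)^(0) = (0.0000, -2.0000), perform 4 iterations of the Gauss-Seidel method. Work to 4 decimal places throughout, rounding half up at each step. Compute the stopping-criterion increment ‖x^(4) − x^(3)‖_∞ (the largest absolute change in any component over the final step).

Iteration 1:
  x = (-2 - (1.1)·-2.0000) / (5.1) = 0.0392
  y = (0 - (-3.2)·0.0392) / (6.2) = 0.0202
Iteration 2:
  x = (-2 - (1.1)·0.0202) / (5.1) = -0.3965
  y = (0 - (-3.2)·-0.3965) / (6.2) = -0.2046
Iteration 3:
  x = (-2 - (1.1)·-0.2046) / (5.1) = -0.3480
  y = (0 - (-3.2)·-0.3480) / (6.2) = -0.1796
Iteration 4:
  x = (-2 - (1.1)·-0.1796) / (5.1) = -0.3534
  y = (0 - (-3.2)·-0.3534) / (6.2) = -0.1824
Change: (-0.0054, -0.0028) → max |·| = 0.0054

0.0054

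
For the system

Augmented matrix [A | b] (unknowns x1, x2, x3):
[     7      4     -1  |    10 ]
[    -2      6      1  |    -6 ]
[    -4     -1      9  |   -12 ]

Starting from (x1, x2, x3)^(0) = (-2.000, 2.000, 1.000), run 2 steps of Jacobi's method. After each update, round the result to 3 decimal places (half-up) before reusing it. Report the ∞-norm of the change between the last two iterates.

Iteration 1:
  x1 = (10 - (4)·2.000 - (-1)·1.000) / (7) = 0.429
  x2 = (-6 - (-2)·-2.000 - (1)·1.000) / (6) = -1.833
  x3 = (-12 - (-4)·-2.000 - (-1)·2.000) / (9) = -2.000
Iteration 2:
  x1 = (10 - (4)·-1.833 - (-1)·-2.000) / (7) = 2.190
  x2 = (-6 - (-2)·0.429 - (1)·-2.000) / (6) = -0.524
  x3 = (-12 - (-4)·0.429 - (-1)·-1.833) / (9) = -1.346
Change: (1.761, 1.309, 0.654) → max |·| = 1.761

1.761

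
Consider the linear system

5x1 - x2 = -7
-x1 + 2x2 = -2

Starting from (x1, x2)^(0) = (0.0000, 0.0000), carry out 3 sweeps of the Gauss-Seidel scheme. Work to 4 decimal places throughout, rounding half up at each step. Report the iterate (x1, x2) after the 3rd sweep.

(-1.7740, -1.8870)

Iteration 1:
  x1 = (-7 - (-1)·0.0000) / (5) = -1.4000
  x2 = (-2 - (-1)·-1.4000) / (2) = -1.7000
Iteration 2:
  x1 = (-7 - (-1)·-1.7000) / (5) = -1.7400
  x2 = (-2 - (-1)·-1.7400) / (2) = -1.8700
Iteration 3:
  x1 = (-7 - (-1)·-1.8700) / (5) = -1.7740
  x2 = (-2 - (-1)·-1.7740) / (2) = -1.8870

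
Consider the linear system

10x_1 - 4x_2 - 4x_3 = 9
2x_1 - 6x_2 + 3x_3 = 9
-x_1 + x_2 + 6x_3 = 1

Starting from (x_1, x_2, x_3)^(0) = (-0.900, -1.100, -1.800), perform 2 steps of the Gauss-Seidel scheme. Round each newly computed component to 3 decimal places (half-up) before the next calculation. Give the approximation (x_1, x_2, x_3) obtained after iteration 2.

Iteration 1:
  x_1 = (9 - (-4)·-1.100 - (-4)·-1.800) / (10) = -0.260
  x_2 = (9 - (2)·-0.260 - (3)·-1.800) / (-6) = -2.487
  x_3 = (1 - (-1)·-0.260 - (1)·-2.487) / (6) = 0.538
Iteration 2:
  x_1 = (9 - (-4)·-2.487 - (-4)·0.538) / (10) = 0.120
  x_2 = (9 - (2)·0.120 - (3)·0.538) / (-6) = -1.191
  x_3 = (1 - (-1)·0.120 - (1)·-1.191) / (6) = 0.385

(0.120, -1.191, 0.385)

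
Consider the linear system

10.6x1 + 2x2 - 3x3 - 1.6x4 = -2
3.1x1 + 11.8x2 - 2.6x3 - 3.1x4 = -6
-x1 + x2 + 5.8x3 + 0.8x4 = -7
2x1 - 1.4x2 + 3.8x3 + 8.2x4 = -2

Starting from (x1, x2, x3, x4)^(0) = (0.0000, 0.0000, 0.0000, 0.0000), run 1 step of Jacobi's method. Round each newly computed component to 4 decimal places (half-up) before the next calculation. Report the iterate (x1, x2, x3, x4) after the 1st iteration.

Iteration 1:
  x1 = (-2 - (2)·0.0000 - (-3)·0.0000 - (-1.6)·0.0000) / (10.6) = -0.1887
  x2 = (-6 - (3.1)·0.0000 - (-2.6)·0.0000 - (-3.1)·0.0000) / (11.8) = -0.5085
  x3 = (-7 - (-1)·0.0000 - (1)·0.0000 - (0.8)·0.0000) / (5.8) = -1.2069
  x4 = (-2 - (2)·0.0000 - (-1.4)·0.0000 - (3.8)·0.0000) / (8.2) = -0.2439

(-0.1887, -0.5085, -1.2069, -0.2439)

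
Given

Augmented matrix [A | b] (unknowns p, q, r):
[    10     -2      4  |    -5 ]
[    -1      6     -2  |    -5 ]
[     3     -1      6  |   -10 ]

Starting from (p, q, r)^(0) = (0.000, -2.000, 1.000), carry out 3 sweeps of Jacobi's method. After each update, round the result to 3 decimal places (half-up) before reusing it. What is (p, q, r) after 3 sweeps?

(-0.403, -1.167, -2.053)

Iteration 1:
  p = (-5 - (-2)·-2.000 - (4)·1.000) / (10) = -1.300
  q = (-5 - (-1)·0.000 - (-2)·1.000) / (6) = -0.500
  r = (-10 - (3)·0.000 - (-1)·-2.000) / (6) = -2.000
Iteration 2:
  p = (-5 - (-2)·-0.500 - (4)·-2.000) / (10) = 0.200
  q = (-5 - (-1)·-1.300 - (-2)·-2.000) / (6) = -1.717
  r = (-10 - (3)·-1.300 - (-1)·-0.500) / (6) = -1.100
Iteration 3:
  p = (-5 - (-2)·-1.717 - (4)·-1.100) / (10) = -0.403
  q = (-5 - (-1)·0.200 - (-2)·-1.100) / (6) = -1.167
  r = (-10 - (3)·0.200 - (-1)·-1.717) / (6) = -2.053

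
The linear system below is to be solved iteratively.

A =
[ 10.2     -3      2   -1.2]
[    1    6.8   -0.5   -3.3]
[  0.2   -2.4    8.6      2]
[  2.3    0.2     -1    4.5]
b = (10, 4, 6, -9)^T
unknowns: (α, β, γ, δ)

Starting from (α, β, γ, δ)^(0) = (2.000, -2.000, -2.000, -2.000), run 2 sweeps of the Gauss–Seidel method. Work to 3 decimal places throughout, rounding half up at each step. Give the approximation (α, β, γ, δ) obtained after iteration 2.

Iteration 1:
  α = (10 - (-3)·-2.000 - (2)·-2.000 - (-1.2)·-2.000) / (10.2) = 0.549
  β = (4 - (1)·0.549 - (-0.5)·-2.000 - (-3.3)·-2.000) / (6.8) = -0.610
  γ = (6 - (0.2)·0.549 - (-2.4)·-0.610 - (2)·-2.000) / (8.6) = 0.980
  δ = (-9 - (2.3)·0.549 - (0.2)·-0.610 - (-1)·0.980) / (4.5) = -2.036
Iteration 2:
  α = (10 - (-3)·-0.610 - (2)·0.980 - (-1.2)·-2.036) / (10.2) = 0.369
  β = (4 - (1)·0.369 - (-0.5)·0.980 - (-3.3)·-2.036) / (6.8) = -0.382
  γ = (6 - (0.2)·0.369 - (-2.4)·-0.382 - (2)·-2.036) / (8.6) = 1.056
  δ = (-9 - (2.3)·0.369 - (0.2)·-0.382 - (-1)·1.056) / (4.5) = -1.937

(0.369, -0.382, 1.056, -1.937)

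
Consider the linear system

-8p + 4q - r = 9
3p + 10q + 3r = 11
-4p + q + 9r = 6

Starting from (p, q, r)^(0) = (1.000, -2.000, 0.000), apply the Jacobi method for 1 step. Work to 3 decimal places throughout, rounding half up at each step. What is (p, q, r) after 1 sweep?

(-2.125, 0.800, 1.333)

Iteration 1:
  p = (9 - (4)·-2.000 - (-1)·0.000) / (-8) = -2.125
  q = (11 - (3)·1.000 - (3)·0.000) / (10) = 0.800
  r = (6 - (-4)·1.000 - (1)·-2.000) / (9) = 1.333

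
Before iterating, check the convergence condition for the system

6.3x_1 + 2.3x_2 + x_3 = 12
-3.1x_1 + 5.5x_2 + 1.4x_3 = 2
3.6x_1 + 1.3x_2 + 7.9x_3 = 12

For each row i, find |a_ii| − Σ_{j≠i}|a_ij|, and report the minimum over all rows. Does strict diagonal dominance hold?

row 1: |6.3| − (2.3+1) = 3
row 2: |5.5| − (3.1+1.4) = 1
row 3: |7.9| − (3.6+1.3) = 3
minimum over rows = 1 → strictly diagonally dominant (convergence guaranteed)

1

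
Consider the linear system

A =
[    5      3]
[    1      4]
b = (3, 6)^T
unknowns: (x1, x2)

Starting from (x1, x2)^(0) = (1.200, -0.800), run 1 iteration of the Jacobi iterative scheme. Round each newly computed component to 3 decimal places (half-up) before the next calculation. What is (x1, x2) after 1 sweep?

(1.080, 1.200)

Iteration 1:
  x1 = (3 - (3)·-0.800) / (5) = 1.080
  x2 = (6 - (1)·1.200) / (4) = 1.200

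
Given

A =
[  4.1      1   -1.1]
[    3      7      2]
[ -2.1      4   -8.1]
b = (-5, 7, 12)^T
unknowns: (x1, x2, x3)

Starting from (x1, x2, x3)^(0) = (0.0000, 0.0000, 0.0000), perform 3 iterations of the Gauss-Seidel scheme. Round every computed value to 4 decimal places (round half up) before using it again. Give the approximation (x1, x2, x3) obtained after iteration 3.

(-1.7044, 1.7670, -0.1670)

Iteration 1:
  x1 = (-5 - (1)·0.0000 - (-1.1)·0.0000) / (4.1) = -1.2195
  x2 = (7 - (3)·-1.2195 - (2)·0.0000) / (7) = 1.5226
  x3 = (12 - (-2.1)·-1.2195 - (4)·1.5226) / (-8.1) = -0.4134
Iteration 2:
  x1 = (-5 - (1)·1.5226 - (-1.1)·-0.4134) / (4.1) = -1.7018
  x2 = (7 - (3)·-1.7018 - (2)·-0.4134) / (7) = 1.8475
  x3 = (12 - (-2.1)·-1.7018 - (4)·1.8475) / (-8.1) = -0.1279
Iteration 3:
  x1 = (-5 - (1)·1.8475 - (-1.1)·-0.1279) / (4.1) = -1.7044
  x2 = (7 - (3)·-1.7044 - (2)·-0.1279) / (7) = 1.7670
  x3 = (12 - (-2.1)·-1.7044 - (4)·1.7670) / (-8.1) = -0.1670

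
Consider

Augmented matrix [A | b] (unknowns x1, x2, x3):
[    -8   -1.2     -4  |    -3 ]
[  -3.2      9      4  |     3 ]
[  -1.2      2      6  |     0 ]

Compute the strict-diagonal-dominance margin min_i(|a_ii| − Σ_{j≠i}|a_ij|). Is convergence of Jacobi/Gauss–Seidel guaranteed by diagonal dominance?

1.8

row 1: |-8| − (1.2+4) = 2.8
row 2: |9| − (3.2+4) = 1.8
row 3: |6| − (1.2+2) = 2.8
minimum over rows = 1.8 → strictly diagonally dominant (convergence guaranteed)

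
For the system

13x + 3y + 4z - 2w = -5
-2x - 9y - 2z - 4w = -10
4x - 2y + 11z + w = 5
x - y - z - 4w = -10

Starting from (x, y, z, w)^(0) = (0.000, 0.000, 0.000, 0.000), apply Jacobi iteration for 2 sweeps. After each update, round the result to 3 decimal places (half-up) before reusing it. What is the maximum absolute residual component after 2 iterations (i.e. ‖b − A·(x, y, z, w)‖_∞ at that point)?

Iteration 1:
  x = (-5 - (3)·0.000 - (4)·0.000 - (-2)·0.000) / (13) = -0.385
  y = (-10 - (-2)·0.000 - (-2)·0.000 - (-4)·0.000) / (-9) = 1.111
  z = (5 - (4)·0.000 - (-2)·0.000 - (1)·0.000) / (11) = 0.455
  w = (-10 - (1)·0.000 - (-1)·0.000 - (-1)·0.000) / (-4) = 2.500
Iteration 2:
  x = (-5 - (3)·1.111 - (4)·0.455 - (-2)·2.500) / (13) = -0.396
  y = (-10 - (-2)·-0.385 - (-2)·0.455 - (-4)·2.500) / (-9) = -0.016
  z = (5 - (4)·-0.385 - (-2)·1.111 - (1)·2.500) / (11) = 0.569
  w = (-10 - (1)·-0.385 - (-1)·1.111 - (-1)·0.455) / (-4) = 2.012
Residual b − A·x = (1.944, -1.750, -1.719, -1.003); ∞-norm = 1.944

1.944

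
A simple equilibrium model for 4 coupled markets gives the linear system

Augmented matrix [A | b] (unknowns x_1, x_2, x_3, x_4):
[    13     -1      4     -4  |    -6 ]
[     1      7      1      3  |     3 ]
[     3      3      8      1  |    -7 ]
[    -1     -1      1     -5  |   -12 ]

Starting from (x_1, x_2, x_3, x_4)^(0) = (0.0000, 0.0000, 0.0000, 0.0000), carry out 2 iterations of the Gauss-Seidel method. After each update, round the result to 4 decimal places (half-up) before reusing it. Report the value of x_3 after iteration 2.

Iteration 1:
  x_1 = (-6 - (-1)·0.0000 - (4)·0.0000 - (-4)·0.0000) / (13) = -0.4615
  x_2 = (3 - (1)·-0.4615 - (1)·0.0000 - (3)·0.0000) / (7) = 0.4945
  x_3 = (-7 - (3)·-0.4615 - (3)·0.4945 - (1)·0.0000) / (8) = -0.8874
  x_4 = (-12 - (-1)·-0.4615 - (-1)·0.4945 - (1)·-0.8874) / (-5) = 2.2159
Iteration 2:
  x_1 = (-6 - (-1)·0.4945 - (4)·-0.8874 - (-4)·2.2159) / (13) = 0.5314
  x_2 = (3 - (1)·0.5314 - (1)·-0.8874 - (3)·2.2159) / (7) = -0.4702
  x_3 = (-7 - (3)·0.5314 - (3)·-0.4702 - (1)·2.2159) / (8) = -1.1749
  x_4 = (-12 - (-1)·0.5314 - (-1)·-0.4702 - (1)·-1.1749) / (-5) = 2.1528

-1.1749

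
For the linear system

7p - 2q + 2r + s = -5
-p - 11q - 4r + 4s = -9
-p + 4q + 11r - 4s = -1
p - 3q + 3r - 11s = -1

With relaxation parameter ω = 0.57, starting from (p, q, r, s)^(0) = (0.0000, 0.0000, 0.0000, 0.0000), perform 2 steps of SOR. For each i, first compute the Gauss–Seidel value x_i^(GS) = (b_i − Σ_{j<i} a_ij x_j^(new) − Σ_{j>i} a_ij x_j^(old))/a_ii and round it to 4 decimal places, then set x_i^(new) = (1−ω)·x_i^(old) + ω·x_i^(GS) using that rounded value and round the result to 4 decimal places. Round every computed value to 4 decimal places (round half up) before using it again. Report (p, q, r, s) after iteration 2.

Iteration 1:
  p: GS value = (-5 - (-2)·0.0000 - (2)·0.0000 - (1)·0.0000) / (7) = -0.7143;  p ← (1−ω)·0.0000 + ω·-0.7143 = -0.4072
  q: GS value = (-9 - (-1)·-0.4072 - (-4)·0.0000 - (4)·0.0000) / (-11) = 0.8552;  q ← (1−ω)·0.0000 + ω·0.8552 = 0.4875
  r: GS value = (-1 - (-1)·-0.4072 - (4)·0.4875 - (-4)·0.0000) / (11) = -0.3052;  r ← (1−ω)·0.0000 + ω·-0.3052 = -0.1740
  s: GS value = (-1 - (1)·-0.4072 - (-3)·0.4875 - (3)·-0.1740) / (-11) = -0.1265;  s ← (1−ω)·0.0000 + ω·-0.1265 = -0.0721
Iteration 2:
  p: GS value = (-5 - (-2)·0.4875 - (2)·-0.1740 - (1)·-0.0721) / (7) = -0.5150;  p ← (1−ω)·-0.4072 + ω·-0.5150 = -0.4686
  q: GS value = (-9 - (-1)·-0.4686 - (-4)·-0.1740 - (4)·-0.0721) / (-11) = 0.8978;  q ← (1−ω)·0.4875 + ω·0.8978 = 0.7214
  r: GS value = (-1 - (-1)·-0.4686 - (4)·0.7214 - (-4)·-0.0721) / (11) = -0.4221;  r ← (1−ω)·-0.1740 + ω·-0.4221 = -0.3154
  s: GS value = (-1 - (1)·-0.4686 - (-3)·0.7214 - (3)·-0.3154) / (-11) = -0.2345;  s ← (1−ω)·-0.0721 + ω·-0.2345 = -0.1647

(-0.4686, 0.7214, -0.3154, -0.1647)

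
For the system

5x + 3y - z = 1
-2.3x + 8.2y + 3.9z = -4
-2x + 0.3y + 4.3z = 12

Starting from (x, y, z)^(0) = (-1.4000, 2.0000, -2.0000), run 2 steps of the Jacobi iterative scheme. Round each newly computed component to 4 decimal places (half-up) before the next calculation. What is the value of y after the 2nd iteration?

-1.8317

Iteration 1:
  x = (1 - (3)·2.0000 - (-1)·-2.0000) / (5) = -1.4000
  y = (-4 - (-2.3)·-1.4000 - (3.9)·-2.0000) / (8.2) = 0.0707
  z = (12 - (-2)·-1.4000 - (0.3)·2.0000) / (4.3) = 2.0000
Iteration 2:
  x = (1 - (3)·0.0707 - (-1)·2.0000) / (5) = 0.5576
  y = (-4 - (-2.3)·-1.4000 - (3.9)·2.0000) / (8.2) = -1.8317
  z = (12 - (-2)·-1.4000 - (0.3)·0.0707) / (4.3) = 2.1346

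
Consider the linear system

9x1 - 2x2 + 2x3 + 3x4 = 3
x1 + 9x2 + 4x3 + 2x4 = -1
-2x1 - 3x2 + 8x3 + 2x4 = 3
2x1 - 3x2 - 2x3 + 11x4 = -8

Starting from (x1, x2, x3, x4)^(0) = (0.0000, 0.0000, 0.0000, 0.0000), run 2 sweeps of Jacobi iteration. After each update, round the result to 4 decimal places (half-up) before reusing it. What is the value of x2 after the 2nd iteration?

-0.1532

Iteration 1:
  x1 = (3 - (-2)·0.0000 - (2)·0.0000 - (3)·0.0000) / (9) = 0.3333
  x2 = (-1 - (1)·0.0000 - (4)·0.0000 - (2)·0.0000) / (9) = -0.1111
  x3 = (3 - (-2)·0.0000 - (-3)·0.0000 - (2)·0.0000) / (8) = 0.3750
  x4 = (-8 - (2)·0.0000 - (-3)·0.0000 - (-2)·0.0000) / (11) = -0.7273
Iteration 2:
  x1 = (3 - (-2)·-0.1111 - (2)·0.3750 - (3)·-0.7273) / (9) = 0.4677
  x2 = (-1 - (1)·0.3333 - (4)·0.3750 - (2)·-0.7273) / (9) = -0.1532
  x3 = (3 - (-2)·0.3333 - (-3)·-0.1111 - (2)·-0.7273) / (8) = 0.5985
  x4 = (-8 - (2)·0.3333 - (-3)·-0.1111 - (-2)·0.3750) / (11) = -0.7500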